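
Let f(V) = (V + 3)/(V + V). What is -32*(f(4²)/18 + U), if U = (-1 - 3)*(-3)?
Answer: -6931/18 ≈ -385.06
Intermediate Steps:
U = 12 (U = -4*(-3) = 12)
f(V) = (3 + V)/(2*V) (f(V) = (3 + V)/((2*V)) = (3 + V)*(1/(2*V)) = (3 + V)/(2*V))
-32*(f(4²)/18 + U) = -32*(((3 + 4²)/(2*(4²)))/18 + 12) = -32*(((½)*(3 + 16)/16)*(1/18) + 12) = -32*(((½)*(1/16)*19)*(1/18) + 12) = -32*((19/32)*(1/18) + 12) = -32*(19/576 + 12) = -32*6931/576 = -6931/18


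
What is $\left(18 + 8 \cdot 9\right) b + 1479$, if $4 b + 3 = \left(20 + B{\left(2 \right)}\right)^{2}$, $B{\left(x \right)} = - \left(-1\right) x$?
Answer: $\frac{24603}{2} \approx 12302.0$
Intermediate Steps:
$B{\left(x \right)} = x$
$b = \frac{481}{4}$ ($b = - \frac{3}{4} + \frac{\left(20 + 2\right)^{2}}{4} = - \frac{3}{4} + \frac{22^{2}}{4} = - \frac{3}{4} + \frac{1}{4} \cdot 484 = - \frac{3}{4} + 121 = \frac{481}{4} \approx 120.25$)
$\left(18 + 8 \cdot 9\right) b + 1479 = \left(18 + 8 \cdot 9\right) \frac{481}{4} + 1479 = \left(18 + 72\right) \frac{481}{4} + 1479 = 90 \cdot \frac{481}{4} + 1479 = \frac{21645}{2} + 1479 = \frac{24603}{2}$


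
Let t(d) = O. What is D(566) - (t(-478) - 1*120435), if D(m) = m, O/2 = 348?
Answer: 120305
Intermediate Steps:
O = 696 (O = 2*348 = 696)
t(d) = 696
D(566) - (t(-478) - 1*120435) = 566 - (696 - 1*120435) = 566 - (696 - 120435) = 566 - 1*(-119739) = 566 + 119739 = 120305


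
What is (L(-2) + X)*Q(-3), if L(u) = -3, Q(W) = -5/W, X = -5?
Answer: -40/3 ≈ -13.333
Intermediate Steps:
(L(-2) + X)*Q(-3) = (-3 - 5)*(-5/(-3)) = -(-40)*(-1)/3 = -8*5/3 = -40/3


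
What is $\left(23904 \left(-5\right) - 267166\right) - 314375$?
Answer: $-701061$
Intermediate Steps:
$\left(23904 \left(-5\right) - 267166\right) - 314375 = \left(-119520 - 267166\right) - 314375 = -386686 - 314375 = -701061$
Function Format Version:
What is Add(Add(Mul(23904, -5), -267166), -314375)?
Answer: -701061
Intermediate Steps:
Add(Add(Mul(23904, -5), -267166), -314375) = Add(Add(-119520, -267166), -314375) = Add(-386686, -314375) = -701061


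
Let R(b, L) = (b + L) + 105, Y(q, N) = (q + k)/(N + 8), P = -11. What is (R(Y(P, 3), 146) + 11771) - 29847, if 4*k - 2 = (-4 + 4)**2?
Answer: -392171/22 ≈ -17826.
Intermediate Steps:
k = 1/2 (k = 1/2 + (-4 + 4)**2/4 = 1/2 + (1/4)*0**2 = 1/2 + (1/4)*0 = 1/2 + 0 = 1/2 ≈ 0.50000)
Y(q, N) = (1/2 + q)/(8 + N) (Y(q, N) = (q + 1/2)/(N + 8) = (1/2 + q)/(8 + N))
R(b, L) = 105 + L + b (R(b, L) = (L + b) + 105 = 105 + L + b)
(R(Y(P, 3), 146) + 11771) - 29847 = ((105 + 146 + (1/2 - 11)/(8 + 3)) + 11771) - 29847 = ((105 + 146 - 21/2/11) + 11771) - 29847 = ((105 + 146 + (1/11)*(-21/2)) + 11771) - 29847 = ((105 + 146 - 21/22) + 11771) - 29847 = (5501/22 + 11771) - 29847 = 264463/22 - 29847 = -392171/22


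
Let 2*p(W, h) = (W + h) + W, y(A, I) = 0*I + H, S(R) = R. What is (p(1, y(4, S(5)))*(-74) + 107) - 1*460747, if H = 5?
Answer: -460899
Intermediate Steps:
y(A, I) = 5 (y(A, I) = 0*I + 5 = 0 + 5 = 5)
p(W, h) = W + h/2 (p(W, h) = ((W + h) + W)/2 = (h + 2*W)/2 = W + h/2)
(p(1, y(4, S(5)))*(-74) + 107) - 1*460747 = ((1 + (½)*5)*(-74) + 107) - 1*460747 = ((1 + 5/2)*(-74) + 107) - 460747 = ((7/2)*(-74) + 107) - 460747 = (-259 + 107) - 460747 = -152 - 460747 = -460899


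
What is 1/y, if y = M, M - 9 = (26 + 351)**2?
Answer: 1/142138 ≈ 7.0354e-6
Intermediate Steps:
M = 142138 (M = 9 + (26 + 351)**2 = 9 + 377**2 = 9 + 142129 = 142138)
y = 142138
1/y = 1/142138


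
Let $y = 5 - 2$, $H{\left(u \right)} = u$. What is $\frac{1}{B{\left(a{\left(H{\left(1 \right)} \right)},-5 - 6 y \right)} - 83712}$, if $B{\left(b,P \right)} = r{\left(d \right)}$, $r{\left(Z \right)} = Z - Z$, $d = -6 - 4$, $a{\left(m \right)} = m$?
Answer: $- \frac{1}{83712} \approx -1.1946 \cdot 10^{-5}$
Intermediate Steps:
$d = -10$
$y = 3$ ($y = 5 - 2 = 3$)
$r{\left(Z \right)} = 0$
$B{\left(b,P \right)} = 0$
$\frac{1}{B{\left(a{\left(H{\left(1 \right)} \right)},-5 - 6 y \right)} - 83712} = \frac{1}{0 - 83712} = \frac{1}{-83712} = - \frac{1}{83712}$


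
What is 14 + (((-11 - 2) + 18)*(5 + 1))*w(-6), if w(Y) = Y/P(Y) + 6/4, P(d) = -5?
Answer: 95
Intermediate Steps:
w(Y) = 3/2 - Y/5 (w(Y) = Y/(-5) + 6/4 = Y*(-⅕) + 6*(¼) = -Y/5 + 3/2 = 3/2 - Y/5)
14 + (((-11 - 2) + 18)*(5 + 1))*w(-6) = 14 + (((-11 - 2) + 18)*(5 + 1))*(3/2 - ⅕*(-6)) = 14 + (((-11 - 1*2) + 18)*6)*(3/2 + 6/5) = 14 + (((-11 - 2) + 18)*6)*(27/10) = 14 + ((-13 + 18)*6)*(27/10) = 14 + (5*6)*(27/10) = 14 + 30*(27/10) = 14 + 81 = 95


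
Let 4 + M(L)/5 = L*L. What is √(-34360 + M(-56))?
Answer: 10*I*√187 ≈ 136.75*I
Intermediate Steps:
M(L) = -20 + 5*L² (M(L) = -20 + 5*(L*L) = -20 + 5*L²)
√(-34360 + M(-56)) = √(-34360 + (-20 + 5*(-56)²)) = √(-34360 + (-20 + 5*3136)) = √(-34360 + (-20 + 15680)) = √(-34360 + 15660) = √(-18700) = 10*I*√187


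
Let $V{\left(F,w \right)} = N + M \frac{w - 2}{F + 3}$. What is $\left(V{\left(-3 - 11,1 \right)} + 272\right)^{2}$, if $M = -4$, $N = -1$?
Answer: $\frac{8862529}{121} \approx 73244.0$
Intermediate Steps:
$V{\left(F,w \right)} = -1 - \frac{4 \left(-2 + w\right)}{3 + F}$ ($V{\left(F,w \right)} = -1 - 4 \frac{w - 2}{F + 3} = -1 - 4 \frac{-2 + w}{3 + F} = -1 - \frac{4 \left(-2 + w\right)}{3 + F}$)
$\left(V{\left(-3 - 11,1 \right)} + 272\right)^{2} = \left(\frac{5 - \left(-3 - 11\right) - 4}{3 - 14} + 272\right)^{2} = \left(\frac{5 - -14 - 4}{3 - 14} + 272\right)^{2} = \left(\frac{5 + 14 - 4}{-11} + 272\right)^{2} = \left(\left(- \frac{1}{11}\right) 15 + 272\right)^{2} = \left(- \frac{15}{11} + 272\right)^{2} = \left(\frac{2977}{11}\right)^{2} = \frac{8862529}{121}$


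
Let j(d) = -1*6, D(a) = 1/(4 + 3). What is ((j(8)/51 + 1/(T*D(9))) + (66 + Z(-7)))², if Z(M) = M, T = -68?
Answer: 15976009/4624 ≈ 3455.0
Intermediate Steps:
D(a) = ⅐ (D(a) = 1/7 = ⅐)
j(d) = -6
((j(8)/51 + 1/(T*D(9))) + (66 + Z(-7)))² = ((-6/51 + 1/((-68)*(⅐))) + (66 - 7))² = ((-6*1/51 - 1/68*7) + 59)² = ((-2/17 - 7/68) + 59)² = (-15/68 + 59)² = (3997/68)² = 15976009/4624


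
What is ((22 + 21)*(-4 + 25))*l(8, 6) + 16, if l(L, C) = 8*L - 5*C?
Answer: 30718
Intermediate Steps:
l(L, C) = -5*C + 8*L
((22 + 21)*(-4 + 25))*l(8, 6) + 16 = ((22 + 21)*(-4 + 25))*(-5*6 + 8*8) + 16 = (43*21)*(-30 + 64) + 16 = 903*34 + 16 = 30702 + 16 = 30718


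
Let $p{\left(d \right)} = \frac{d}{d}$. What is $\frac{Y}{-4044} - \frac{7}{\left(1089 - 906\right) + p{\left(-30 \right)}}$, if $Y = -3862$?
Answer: $\frac{170575}{186024} \approx 0.91695$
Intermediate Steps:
$p{\left(d \right)} = 1$
$\frac{Y}{-4044} - \frac{7}{\left(1089 - 906\right) + p{\left(-30 \right)}} = - \frac{3862}{-4044} - \frac{7}{\left(1089 - 906\right) + 1} = \left(-3862\right) \left(- \frac{1}{4044}\right) - \frac{7}{183 + 1} = \frac{1931}{2022} - \frac{7}{184} = \frac{170575}{186024}$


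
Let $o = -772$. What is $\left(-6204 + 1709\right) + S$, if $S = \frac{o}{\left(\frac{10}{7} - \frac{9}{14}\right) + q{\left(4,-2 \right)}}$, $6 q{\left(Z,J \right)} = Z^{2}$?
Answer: $- \frac{684199}{145} \approx -4718.6$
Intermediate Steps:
$q{\left(Z,J \right)} = \frac{Z^{2}}{6}$
$S = - \frac{32424}{145}$ ($S = - \frac{772}{\left(\frac{10}{7} - \frac{9}{14}\right) + \frac{4^{2}}{6}} = - \frac{772}{\left(10 \cdot \frac{1}{7} - \frac{9}{14}\right) + \frac{1}{6} \cdot 16} = - \frac{772}{\left(\frac{10}{7} - \frac{9}{14}\right) + \frac{8}{3}} = - \frac{772}{\frac{11}{14} + \frac{8}{3}} = - \frac{772}{\frac{145}{42}} = \left(-772\right) \frac{42}{145} = - \frac{32424}{145} \approx -223.61$)
$\left(-6204 + 1709\right) + S = \left(-6204 + 1709\right) - \frac{32424}{145} = -4495 - \frac{32424}{145} = - \frac{684199}{145}$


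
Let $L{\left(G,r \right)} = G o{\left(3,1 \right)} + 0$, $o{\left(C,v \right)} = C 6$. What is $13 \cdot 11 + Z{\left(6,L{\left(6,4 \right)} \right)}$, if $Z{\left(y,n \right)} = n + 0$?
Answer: $251$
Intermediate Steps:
$o{\left(C,v \right)} = 6 C$
$L{\left(G,r \right)} = 18 G$ ($L{\left(G,r \right)} = G 6 \cdot 3 + 0 = G 18 + 0 = 18 G + 0 = 18 G$)
$Z{\left(y,n \right)} = n$
$13 \cdot 11 + Z{\left(6,L{\left(6,4 \right)} \right)} = 13 \cdot 11 + 18 \cdot 6 = 143 + 108 = 251$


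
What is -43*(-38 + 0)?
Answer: 1634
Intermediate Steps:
-43*(-38 + 0) = -43*(-38) = 1634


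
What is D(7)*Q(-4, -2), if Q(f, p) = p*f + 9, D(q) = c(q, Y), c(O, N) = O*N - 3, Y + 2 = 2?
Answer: -51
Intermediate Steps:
Y = 0 (Y = -2 + 2 = 0)
c(O, N) = -3 + N*O (c(O, N) = N*O - 3 = -3 + N*O)
D(q) = -3 (D(q) = -3 + 0*q = -3 + 0 = -3)
Q(f, p) = 9 + f*p (Q(f, p) = f*p + 9 = 9 + f*p)
D(7)*Q(-4, -2) = -3*(9 - 4*(-2)) = -3*(9 + 8) = -3*17 = -51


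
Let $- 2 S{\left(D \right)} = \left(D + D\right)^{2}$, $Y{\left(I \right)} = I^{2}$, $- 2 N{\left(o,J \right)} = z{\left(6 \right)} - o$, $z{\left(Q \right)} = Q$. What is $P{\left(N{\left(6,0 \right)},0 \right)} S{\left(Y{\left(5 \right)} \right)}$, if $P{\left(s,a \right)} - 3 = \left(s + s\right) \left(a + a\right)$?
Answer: $-3750$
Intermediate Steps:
$N{\left(o,J \right)} = -3 + \frac{o}{2}$ ($N{\left(o,J \right)} = - \frac{6 - o}{2} = -3 + \frac{o}{2}$)
$S{\left(D \right)} = - 2 D^{2}$ ($S{\left(D \right)} = - \frac{\left(D + D\right)^{2}}{2} = - \frac{\left(2 D\right)^{2}}{2} = - \frac{4 D^{2}}{2} = - 2 D^{2}$)
$P{\left(s,a \right)} = 3 + 4 a s$ ($P{\left(s,a \right)} = 3 + \left(s + s\right) \left(a + a\right) = 3 + 2 s 2 a = 3 + 4 a s$)
$P{\left(N{\left(6,0 \right)},0 \right)} S{\left(Y{\left(5 \right)} \right)} = \left(3 + 4 \cdot 0 \left(-3 + \frac{1}{2} \cdot 6\right)\right) \left(- 2 \left(5^{2}\right)^{2}\right) = \left(3 + 4 \cdot 0 \left(-3 + 3\right)\right) \left(- 2 \cdot 25^{2}\right) = \left(3 + 4 \cdot 0 \cdot 0\right) \left(\left(-2\right) 625\right) = \left(3 + 0\right) \left(-1250\right) = 3 \left(-1250\right) = -3750$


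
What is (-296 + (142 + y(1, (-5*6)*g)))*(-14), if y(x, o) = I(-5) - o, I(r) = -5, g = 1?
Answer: 1806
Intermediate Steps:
y(x, o) = -5 - o
(-296 + (142 + y(1, (-5*6)*g)))*(-14) = (-296 + (142 + (-5 - (-5*6))))*(-14) = (-296 + (142 + (-5 - (-30))))*(-14) = (-296 + (142 + (-5 - 1*(-30))))*(-14) = (-296 + (142 + (-5 + 30)))*(-14) = (-296 + (142 + 25))*(-14) = (-296 + 167)*(-14) = -129*(-14) = 1806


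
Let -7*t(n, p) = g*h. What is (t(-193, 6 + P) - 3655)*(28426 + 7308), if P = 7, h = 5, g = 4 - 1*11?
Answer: -130429100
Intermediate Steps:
g = -7 (g = 4 - 11 = -7)
t(n, p) = 5 (t(n, p) = -(-1)*5 = -⅐*(-35) = 5)
(t(-193, 6 + P) - 3655)*(28426 + 7308) = (5 - 3655)*(28426 + 7308) = -3650*35734 = -130429100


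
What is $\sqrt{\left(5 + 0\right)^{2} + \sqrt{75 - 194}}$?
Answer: $\sqrt{25 + i \sqrt{119}} \approx 5.1125 + 1.0669 i$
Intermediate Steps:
$\sqrt{\left(5 + 0\right)^{2} + \sqrt{75 - 194}} = \sqrt{5^{2} + \sqrt{-119}} = \sqrt{25 + i \sqrt{119}}$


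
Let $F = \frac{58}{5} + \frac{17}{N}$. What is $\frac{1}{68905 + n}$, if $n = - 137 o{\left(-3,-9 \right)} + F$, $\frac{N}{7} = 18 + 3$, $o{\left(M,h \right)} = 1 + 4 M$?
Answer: $\frac{735}{51761431} \approx 1.42 \cdot 10^{-5}$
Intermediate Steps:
$N = 147$ ($N = 7 \left(18 + 3\right) = 7 \cdot 21 = 147$)
$F = \frac{8611}{735}$ ($F = \frac{58}{5} + \frac{17}{147} = \frac{8611}{735} \approx 11.716$)
$n = \frac{1116256}{735}$ ($n = - 137 \left(1 + 4 \left(-3\right)\right) + \frac{8611}{735} = - 137 \left(1 - 12\right) + \frac{8611}{735} = \left(-137\right) \left(-11\right) + \frac{8611}{735} = 1507 + \frac{8611}{735} = \frac{1116256}{735} \approx 1518.7$)
$\frac{1}{68905 + n} = \frac{1}{68905 + \frac{1116256}{735}} = \frac{1}{\frac{51761431}{735}} = \frac{735}{51761431}$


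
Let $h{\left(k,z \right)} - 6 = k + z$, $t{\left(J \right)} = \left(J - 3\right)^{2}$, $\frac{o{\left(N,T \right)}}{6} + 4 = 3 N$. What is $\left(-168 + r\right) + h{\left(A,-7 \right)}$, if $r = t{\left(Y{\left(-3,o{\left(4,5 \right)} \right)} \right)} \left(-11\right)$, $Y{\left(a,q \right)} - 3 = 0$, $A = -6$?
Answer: $-175$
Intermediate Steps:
$o{\left(N,T \right)} = -24 + 18 N$ ($o{\left(N,T \right)} = -24 + 6 \cdot 3 N = -24 + 18 N$)
$Y{\left(a,q \right)} = 3$ ($Y{\left(a,q \right)} = 3 + 0 = 3$)
$t{\left(J \right)} = \left(-3 + J\right)^{2}$
$h{\left(k,z \right)} = 6 + k + z$ ($h{\left(k,z \right)} = 6 + \left(k + z\right) = 6 + k + z$)
$r = 0$ ($r = \left(-3 + 3\right)^{2} \left(-11\right) = 0^{2} \left(-11\right) = 0 \left(-11\right) = 0$)
$\left(-168 + r\right) + h{\left(A,-7 \right)} = \left(-168 + 0\right) - 7 = -168 - 7 = -175$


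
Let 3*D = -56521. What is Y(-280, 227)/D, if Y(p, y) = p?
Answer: 840/56521 ≈ 0.014862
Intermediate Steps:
D = -56521/3 (D = (1/3)*(-56521) = -56521/3 ≈ -18840.)
Y(-280, 227)/D = -280/(-56521/3) = -280*(-3/56521) = 840/56521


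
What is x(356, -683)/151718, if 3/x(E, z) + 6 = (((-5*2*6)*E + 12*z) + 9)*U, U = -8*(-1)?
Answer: -1/11954468092 ≈ -8.3651e-11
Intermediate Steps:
U = 8
x(E, z) = 3/(66 - 480*E + 96*z) (x(E, z) = 3/(-6 + (((-5*2*6)*E + 12*z) + 9)*8) = 3/(-6 + (((-10*6)*E + 12*z) + 9)*8) = 3/(-6 + ((-60*E + 12*z) + 9)*8) = 3/(-6 + (9 - 60*E + 12*z)*8) = 3/(-6 + (72 - 480*E + 96*z)) = 3/(66 - 480*E + 96*z))
x(356, -683)/151718 = (1/(2*(11 - 80*356 + 16*(-683))))/151718 = (1/(2*(11 - 28480 - 10928)))*(1/151718) = ((½)/(-39397))*(1/151718) = ((½)*(-1/39397))*(1/151718) = -1/78794*1/151718 = -1/11954468092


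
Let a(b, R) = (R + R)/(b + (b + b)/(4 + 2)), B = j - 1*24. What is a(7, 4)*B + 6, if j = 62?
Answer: 270/7 ≈ 38.571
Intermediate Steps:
B = 38 (B = 62 - 1*24 = 62 - 24 = 38)
a(b, R) = 3*R/(2*b) (a(b, R) = (2*R)/(b + (2*b)/6) = (2*R)/(b + (2*b)*(⅙)) = (2*R)/(b + b/3) = (2*R)/((4*b/3)) = (2*R)*(3/(4*b)) = 3*R/(2*b))
a(7, 4)*B + 6 = ((3/2)*4/7)*38 + 6 = ((3/2)*4*(⅐))*38 + 6 = (6/7)*38 + 6 = 228/7 + 6 = 270/7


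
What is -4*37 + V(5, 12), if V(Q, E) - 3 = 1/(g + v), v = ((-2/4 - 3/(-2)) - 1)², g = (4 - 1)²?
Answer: -1304/9 ≈ -144.89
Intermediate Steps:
g = 9 (g = 3² = 9)
v = 0 (v = ((-2*¼ - 3*(-½)) - 1)² = ((-½ + 3/2) - 1)² = (1 - 1)² = 0² = 0)
V(Q, E) = 28/9 (V(Q, E) = 3 + 1/(9 + 0) = 3 + 1/9 = 3 + ⅑ = 28/9)
-4*37 + V(5, 12) = -4*37 + 28/9 = -148 + 28/9 = -1304/9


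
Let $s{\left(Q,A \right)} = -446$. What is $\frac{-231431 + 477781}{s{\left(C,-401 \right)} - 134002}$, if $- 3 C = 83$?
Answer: $- \frac{123175}{67224} \approx -1.8323$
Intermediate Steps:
$C = - \frac{83}{3}$ ($C = \left(- \frac{1}{3}\right) 83 = - \frac{83}{3} \approx -27.667$)
$\frac{-231431 + 477781}{s{\left(C,-401 \right)} - 134002} = \frac{-231431 + 477781}{-446 - 134002} = \frac{246350}{-446 - 134002} = \frac{246350}{-134448} = 246350 \left(- \frac{1}{134448}\right) = - \frac{123175}{67224}$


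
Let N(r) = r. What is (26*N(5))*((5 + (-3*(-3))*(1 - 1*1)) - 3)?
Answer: 260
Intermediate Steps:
(26*N(5))*((5 + (-3*(-3))*(1 - 1*1)) - 3) = (26*5)*((5 + (-3*(-3))*(1 - 1*1)) - 3) = 130*((5 + 9*(1 - 1)) - 3) = 130*((5 + 9*0) - 3) = 130*((5 + 0) - 3) = 130*(5 - 3) = 130*2 = 260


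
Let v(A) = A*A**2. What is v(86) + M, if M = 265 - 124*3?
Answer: 635949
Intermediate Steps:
M = -107 (M = 265 - 372 = -107)
v(A) = A**3
v(86) + M = 86**3 - 107 = 636056 - 107 = 635949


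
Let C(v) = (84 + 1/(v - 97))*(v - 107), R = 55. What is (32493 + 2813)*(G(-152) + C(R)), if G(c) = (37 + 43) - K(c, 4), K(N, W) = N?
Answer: -3065619980/21 ≈ -1.4598e+8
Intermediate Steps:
G(c) = 80 - c (G(c) = (37 + 43) - c = 80 - c)
C(v) = (-107 + v)*(84 + 1/(-97 + v)) (C(v) = (84 + 1/(-97 + v))*(-107 + v) = (-107 + v)*(84 + 1/(-97 + v)))
(32493 + 2813)*(G(-152) + C(R)) = (32493 + 2813)*((80 - 1*(-152)) + (871729 - 17135*55 + 84*55**2)/(-97 + 55)) = 35306*((80 + 152) + (871729 - 942425 + 84*3025)/(-42)) = 35306*(232 - (871729 - 942425 + 254100)/42) = 35306*(232 - 1/42*183404) = 35306*(232 - 91702/21) = 35306*(-86830/21) = -3065619980/21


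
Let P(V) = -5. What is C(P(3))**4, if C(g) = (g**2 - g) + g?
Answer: 390625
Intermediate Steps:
C(g) = g**2
C(P(3))**4 = ((-5)**2)**4 = 25**4 = 390625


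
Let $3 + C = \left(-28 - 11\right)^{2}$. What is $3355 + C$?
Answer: $4873$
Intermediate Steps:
$C = 1518$ ($C = -3 + \left(-28 - 11\right)^{2} = -3 + \left(-39\right)^{2} = -3 + 1521 = 1518$)
$3355 + C = 3355 + 1518 = 4873$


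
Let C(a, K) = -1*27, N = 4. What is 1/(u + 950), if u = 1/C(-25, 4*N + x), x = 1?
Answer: 27/25649 ≈ 0.0010527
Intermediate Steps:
C(a, K) = -27
u = -1/27 (u = 1/(-27) = -1/27 ≈ -0.037037)
1/(u + 950) = 1/(-1/27 + 950) = 1/(25649/27) = 27/25649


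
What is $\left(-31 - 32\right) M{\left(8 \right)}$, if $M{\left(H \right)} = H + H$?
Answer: $-1008$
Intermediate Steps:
$M{\left(H \right)} = 2 H$
$\left(-31 - 32\right) M{\left(8 \right)} = \left(-31 - 32\right) 2 \cdot 8 = \left(-63\right) 16 = -1008$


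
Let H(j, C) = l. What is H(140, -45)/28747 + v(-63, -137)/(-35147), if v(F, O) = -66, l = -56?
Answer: -70930/1010370809 ≈ -7.0202e-5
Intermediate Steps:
H(j, C) = -56
H(140, -45)/28747 + v(-63, -137)/(-35147) = -56/28747 - 66/(-35147) = -56*1/28747 - 66*(-1/35147) = -56/28747 + 66/35147 = -70930/1010370809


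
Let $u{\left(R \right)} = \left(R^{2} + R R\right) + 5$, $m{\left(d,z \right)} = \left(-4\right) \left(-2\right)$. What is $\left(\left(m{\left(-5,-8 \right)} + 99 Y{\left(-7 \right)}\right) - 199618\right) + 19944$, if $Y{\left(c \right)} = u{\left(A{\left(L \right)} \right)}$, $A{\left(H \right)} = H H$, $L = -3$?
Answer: $-163133$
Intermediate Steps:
$m{\left(d,z \right)} = 8$
$A{\left(H \right)} = H^{2}$
$u{\left(R \right)} = 5 + 2 R^{2}$ ($u{\left(R \right)} = \left(R^{2} + R^{2}\right) + 5 = 2 R^{2} + 5 = 5 + 2 R^{2}$)
$Y{\left(c \right)} = 167$ ($Y{\left(c \right)} = 5 + 2 \left(\left(-3\right)^{2}\right)^{2} = 5 + 2 \cdot 9^{2} = 5 + 2 \cdot 81 = 5 + 162 = 167$)
$\left(\left(m{\left(-5,-8 \right)} + 99 Y{\left(-7 \right)}\right) - 199618\right) + 19944 = \left(\left(8 + 99 \cdot 167\right) - 199618\right) + 19944 = \left(\left(8 + 16533\right) - 199618\right) + 19944 = \left(16541 - 199618\right) + 19944 = -183077 + 19944 = -163133$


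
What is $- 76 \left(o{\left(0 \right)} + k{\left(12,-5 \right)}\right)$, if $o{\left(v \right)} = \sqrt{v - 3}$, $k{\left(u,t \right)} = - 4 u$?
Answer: $3648 - 76 i \sqrt{3} \approx 3648.0 - 131.64 i$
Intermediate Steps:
$o{\left(v \right)} = \sqrt{-3 + v}$
$- 76 \left(o{\left(0 \right)} + k{\left(12,-5 \right)}\right) = - 76 \left(\sqrt{-3 + 0} - 48\right) = - 76 \left(\sqrt{-3} - 48\right) = - 76 \left(i \sqrt{3} - 48\right) = - 76 \left(-48 + i \sqrt{3}\right) = 3648 - 76 i \sqrt{3}$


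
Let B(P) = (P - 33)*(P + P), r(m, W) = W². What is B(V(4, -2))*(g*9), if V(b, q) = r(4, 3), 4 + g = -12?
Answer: 62208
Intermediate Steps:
g = -16 (g = -4 - 12 = -16)
V(b, q) = 9 (V(b, q) = 3² = 9)
B(P) = 2*P*(-33 + P) (B(P) = (-33 + P)*(2*P) = 2*P*(-33 + P))
B(V(4, -2))*(g*9) = (2*9*(-33 + 9))*(-16*9) = (2*9*(-24))*(-144) = -432*(-144) = 62208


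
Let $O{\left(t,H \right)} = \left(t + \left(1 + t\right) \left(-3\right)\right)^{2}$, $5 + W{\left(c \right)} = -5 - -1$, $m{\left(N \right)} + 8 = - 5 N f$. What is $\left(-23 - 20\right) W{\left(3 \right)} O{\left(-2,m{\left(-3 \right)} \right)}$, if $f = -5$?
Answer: $387$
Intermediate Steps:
$m{\left(N \right)} = -8 + 25 N$ ($m{\left(N \right)} = -8 + - 5 N \left(-5\right) = -8 + 25 N$)
$W{\left(c \right)} = -9$ ($W{\left(c \right)} = -5 - 4 = -9$)
$O{\left(t,H \right)} = \left(-3 - 2 t\right)^{2}$ ($O{\left(t,H \right)} = \left(t - \left(3 + 3 t\right)\right)^{2} = \left(-3 - 2 t\right)^{2}$)
$\left(-23 - 20\right) W{\left(3 \right)} O{\left(-2,m{\left(-3 \right)} \right)} = \left(-23 - 20\right) \left(-9\right) \left(3 + 2 \left(-2\right)\right)^{2} = \left(-43\right) \left(-9\right) \left(3 - 4\right)^{2} = 387 \left(-1\right)^{2} = 387 \cdot 1 = 387$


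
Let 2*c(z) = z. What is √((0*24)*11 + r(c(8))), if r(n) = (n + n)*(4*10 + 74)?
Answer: 4*√57 ≈ 30.199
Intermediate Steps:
c(z) = z/2
r(n) = 228*n (r(n) = (2*n)*(40 + 74) = (2*n)*114 = 228*n)
√((0*24)*11 + r(c(8))) = √((0*24)*11 + 228*((½)*8)) = √(0*11 + 228*4) = √(0 + 912) = √912 = 4*√57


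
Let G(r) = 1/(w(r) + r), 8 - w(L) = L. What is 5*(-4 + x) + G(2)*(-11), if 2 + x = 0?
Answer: -251/8 ≈ -31.375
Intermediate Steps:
x = -2 (x = -2 + 0 = -2)
w(L) = 8 - L
G(r) = ⅛ (G(r) = 1/((8 - r) + r) = 1/8 = ⅛)
5*(-4 + x) + G(2)*(-11) = 5*(-4 - 2) + (⅛)*(-11) = 5*(-6) - 11/8 = -30 - 11/8 = -251/8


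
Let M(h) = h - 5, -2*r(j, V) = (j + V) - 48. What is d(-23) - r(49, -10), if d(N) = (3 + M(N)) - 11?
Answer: -81/2 ≈ -40.500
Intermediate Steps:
r(j, V) = 24 - V/2 - j/2 (r(j, V) = -((j + V) - 48)/2 = -((V + j) - 48)/2 = -(-48 + V + j)/2 = 24 - V/2 - j/2)
M(h) = -5 + h
d(N) = -13 + N (d(N) = (3 + (-5 + N)) - 11 = (-2 + N) - 11 = -13 + N)
d(-23) - r(49, -10) = (-13 - 23) - (24 - ½*(-10) - ½*49) = -36 - (24 + 5 - 49/2) = -36 - 1*9/2 = -36 - 9/2 = -81/2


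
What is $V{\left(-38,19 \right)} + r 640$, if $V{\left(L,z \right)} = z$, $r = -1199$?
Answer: $-767341$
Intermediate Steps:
$V{\left(-38,19 \right)} + r 640 = 19 - 767360 = -767341$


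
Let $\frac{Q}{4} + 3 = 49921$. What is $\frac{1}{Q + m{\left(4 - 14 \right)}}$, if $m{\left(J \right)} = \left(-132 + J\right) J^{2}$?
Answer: $\frac{1}{185472} \approx 5.3917 \cdot 10^{-6}$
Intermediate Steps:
$Q = 199672$ ($Q = -12 + 4 \cdot 49921 = -12 + 199684 = 199672$)
$m{\left(J \right)} = J^{2} \left(-132 + J\right)$
$\frac{1}{Q + m{\left(4 - 14 \right)}} = \frac{1}{199672 + \left(4 - 14\right)^{2} \left(-132 + \left(4 - 14\right)\right)} = \frac{1}{199672 + \left(-10\right)^{2} \left(-132 - 10\right)} = \frac{1}{199672 + 100 \left(-142\right)} = \frac{1}{199672 - 14200} = \frac{1}{185472}$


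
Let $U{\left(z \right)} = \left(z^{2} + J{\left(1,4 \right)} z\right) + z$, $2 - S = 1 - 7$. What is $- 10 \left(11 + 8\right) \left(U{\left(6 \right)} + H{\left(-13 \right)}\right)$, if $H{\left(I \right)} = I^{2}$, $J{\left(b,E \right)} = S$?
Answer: $-49210$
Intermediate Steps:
$S = 8$ ($S = 2 - \left(1 - 7\right) = 2 - -6 = 2 + 6 = 8$)
$J{\left(b,E \right)} = 8$
$U{\left(z \right)} = z^{2} + 9 z$ ($U{\left(z \right)} = \left(z^{2} + 8 z\right) + z = z^{2} + 9 z$)
$- 10 \left(11 + 8\right) \left(U{\left(6 \right)} + H{\left(-13 \right)}\right) = - 10 \left(11 + 8\right) \left(6 \left(9 + 6\right) + \left(-13\right)^{2}\right) = \left(-10\right) 19 \left(6 \cdot 15 + 169\right) = - 190 \left(90 + 169\right) = \left(-190\right) 259 = -49210$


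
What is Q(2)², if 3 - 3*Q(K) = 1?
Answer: 4/9 ≈ 0.44444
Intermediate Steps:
Q(K) = ⅔ (Q(K) = 1 - ⅓*1 = 1 - ⅓ = ⅔)
Q(2)² = (⅔)² = 4/9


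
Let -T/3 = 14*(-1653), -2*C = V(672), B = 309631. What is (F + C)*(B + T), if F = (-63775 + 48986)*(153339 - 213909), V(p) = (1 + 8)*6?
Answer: 339547776310071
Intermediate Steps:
V(p) = 54 (V(p) = 9*6 = 54)
C = -27 (C = -½*54 = -27)
F = 895769730 (F = -14789*(-60570) = 895769730)
T = 69426 (T = -42*(-1653) = -3*(-23142) = 69426)
(F + C)*(B + T) = (895769730 - 27)*(309631 + 69426) = 895769703*379057 = 339547776310071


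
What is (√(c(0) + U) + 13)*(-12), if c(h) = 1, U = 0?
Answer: -168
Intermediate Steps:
(√(c(0) + U) + 13)*(-12) = (√(1 + 0) + 13)*(-12) = (√1 + 13)*(-12) = (1 + 13)*(-12) = 14*(-12) = -168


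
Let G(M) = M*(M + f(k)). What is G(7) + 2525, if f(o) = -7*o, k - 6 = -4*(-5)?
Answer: 1300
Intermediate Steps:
k = 26 (k = 6 - 4*(-5) = 6 + 20 = 26)
f(o) = -7*o
G(M) = M*(-182 + M) (G(M) = M*(M - 7*26) = M*(M - 182) = M*(-182 + M))
G(7) + 2525 = 7*(-182 + 7) + 2525 = 7*(-175) + 2525 = -1225 + 2525 = 1300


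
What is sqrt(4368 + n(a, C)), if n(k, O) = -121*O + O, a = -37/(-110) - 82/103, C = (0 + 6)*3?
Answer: 4*sqrt(138) ≈ 46.989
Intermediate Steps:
C = 18 (C = 6*3 = 18)
a = -5209/11330 (a = -37*(-1/110) - 82*1/103 = 37/110 - 82/103 = -5209/11330 ≈ -0.45975)
n(k, O) = -120*O
sqrt(4368 + n(a, C)) = sqrt(4368 - 120*18) = sqrt(4368 - 2160) = sqrt(2208) = 4*sqrt(138)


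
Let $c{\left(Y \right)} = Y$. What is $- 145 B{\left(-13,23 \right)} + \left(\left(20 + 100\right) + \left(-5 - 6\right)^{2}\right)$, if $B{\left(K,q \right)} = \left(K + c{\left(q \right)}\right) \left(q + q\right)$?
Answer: $-66459$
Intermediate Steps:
$B{\left(K,q \right)} = 2 q \left(K + q\right)$ ($B{\left(K,q \right)} = \left(K + q\right) \left(q + q\right) = \left(K + q\right) 2 q = 2 q \left(K + q\right)$)
$- 145 B{\left(-13,23 \right)} + \left(\left(20 + 100\right) + \left(-5 - 6\right)^{2}\right) = - 145 \cdot 2 \cdot 23 \left(-13 + 23\right) + \left(\left(20 + 100\right) + \left(-5 - 6\right)^{2}\right) = - 145 \cdot 2 \cdot 23 \cdot 10 + \left(120 + \left(-11\right)^{2}\right) = \left(-145\right) 460 + \left(120 + 121\right) = -66700 + 241 = -66459$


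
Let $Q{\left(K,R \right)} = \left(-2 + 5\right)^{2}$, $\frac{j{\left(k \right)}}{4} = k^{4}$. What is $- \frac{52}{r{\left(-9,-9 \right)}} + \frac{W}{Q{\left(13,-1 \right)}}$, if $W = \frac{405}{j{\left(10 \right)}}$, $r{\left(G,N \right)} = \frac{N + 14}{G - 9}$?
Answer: $\frac{1497609}{8000} \approx 187.2$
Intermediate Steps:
$j{\left(k \right)} = 4 k^{4}$
$Q{\left(K,R \right)} = 9$ ($Q{\left(K,R \right)} = 3^{2} = 9$)
$r{\left(G,N \right)} = \frac{14 + N}{-9 + G}$
$W = \frac{81}{8000}$ ($W = \frac{405}{4 \cdot 10^{4}} = \frac{405}{4 \cdot 10000} = \frac{405}{40000} = 405 \cdot \frac{1}{40000} = \frac{81}{8000} \approx 0.010125$)
$- \frac{52}{r{\left(-9,-9 \right)}} + \frac{W}{Q{\left(13,-1 \right)}} = - \frac{52}{\frac{1}{-9 - 9} \left(14 - 9\right)} + \frac{81}{8000 \cdot 9} = - \frac{52}{\frac{1}{-18} \cdot 5} + \frac{81}{8000} \cdot \frac{1}{9} = - \frac{52}{\left(- \frac{1}{18}\right) 5} + \frac{9}{8000} = - \frac{52}{- \frac{5}{18}} + \frac{9}{8000} = \left(-52\right) \left(- \frac{18}{5}\right) + \frac{9}{8000} = \frac{936}{5} + \frac{9}{8000} = \frac{1497609}{8000}$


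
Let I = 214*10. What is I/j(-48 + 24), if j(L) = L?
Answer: -535/6 ≈ -89.167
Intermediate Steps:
I = 2140
I/j(-48 + 24) = 2140/(-48 + 24) = 2140/(-24) = 2140*(-1/24) = -535/6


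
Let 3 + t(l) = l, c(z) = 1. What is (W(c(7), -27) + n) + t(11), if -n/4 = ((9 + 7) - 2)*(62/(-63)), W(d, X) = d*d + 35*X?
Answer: -7928/9 ≈ -880.89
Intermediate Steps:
t(l) = -3 + l
W(d, X) = d² + 35*X
n = 496/9 (n = -4*((9 + 7) - 2)*62/(-63) = -4*(16 - 2)*62*(-1/63) = -56*(-62)/63 = -4*(-124/9) = 496/9 ≈ 55.111)
(W(c(7), -27) + n) + t(11) = ((1² + 35*(-27)) + 496/9) + (-3 + 11) = ((1 - 945) + 496/9) + 8 = (-944 + 496/9) + 8 = -8000/9 + 8 = -7928/9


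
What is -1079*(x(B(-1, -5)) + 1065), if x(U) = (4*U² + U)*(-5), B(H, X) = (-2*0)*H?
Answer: -1149135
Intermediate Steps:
B(H, X) = 0 (B(H, X) = 0*H = 0)
x(U) = -20*U² - 5*U (x(U) = (U + 4*U²)*(-5) = -20*U² - 5*U)
-1079*(x(B(-1, -5)) + 1065) = -1079*(-5*0*(1 + 4*0) + 1065) = -1079*(-5*0*(1 + 0) + 1065) = -1079*(-5*0*1 + 1065) = -1079*(0 + 1065) = -1079*1065 = -1149135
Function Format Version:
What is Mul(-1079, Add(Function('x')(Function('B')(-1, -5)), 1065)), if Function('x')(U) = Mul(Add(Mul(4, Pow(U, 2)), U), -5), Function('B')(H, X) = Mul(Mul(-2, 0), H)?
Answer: -1149135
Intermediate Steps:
Function('B')(H, X) = 0 (Function('B')(H, X) = Mul(0, H) = 0)
Function('x')(U) = Add(Mul(-20, Pow(U, 2)), Mul(-5, U)) (Function('x')(U) = Mul(Add(U, Mul(4, Pow(U, 2))), -5) = Add(Mul(-20, Pow(U, 2)), Mul(-5, U)))
Mul(-1079, Add(Function('x')(Function('B')(-1, -5)), 1065)) = Mul(-1079, Add(Mul(-5, 0, Add(1, Mul(4, 0))), 1065)) = Mul(-1079, Add(Mul(-5, 0, Add(1, 0)), 1065)) = Mul(-1079, Add(Mul(-5, 0, 1), 1065)) = Mul(-1079, Add(0, 1065)) = Mul(-1079, 1065) = -1149135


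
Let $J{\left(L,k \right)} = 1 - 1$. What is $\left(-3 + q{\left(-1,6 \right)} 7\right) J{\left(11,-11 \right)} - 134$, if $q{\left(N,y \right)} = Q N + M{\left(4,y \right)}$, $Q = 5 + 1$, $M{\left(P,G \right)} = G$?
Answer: $-134$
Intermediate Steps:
$Q = 6$
$q{\left(N,y \right)} = y + 6 N$ ($q{\left(N,y \right)} = 6 N + y = y + 6 N$)
$J{\left(L,k \right)} = 0$ ($J{\left(L,k \right)} = 1 - 1 = 0$)
$\left(-3 + q{\left(-1,6 \right)} 7\right) J{\left(11,-11 \right)} - 134 = \left(-3 + \left(6 + 6 \left(-1\right)\right) 7\right) 0 - 134 = \left(-3 + \left(6 - 6\right) 7\right) 0 - 134 = \left(-3 + 0 \cdot 7\right) 0 - 134 = \left(-3 + 0\right) 0 - 134 = \left(-3\right) 0 - 134 = 0 - 134 = -134$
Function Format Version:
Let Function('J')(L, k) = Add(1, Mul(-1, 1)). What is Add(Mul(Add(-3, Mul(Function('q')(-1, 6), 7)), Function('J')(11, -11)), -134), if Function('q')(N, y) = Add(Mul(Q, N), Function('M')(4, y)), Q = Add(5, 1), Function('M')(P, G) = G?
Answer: -134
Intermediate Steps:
Q = 6
Function('q')(N, y) = Add(y, Mul(6, N)) (Function('q')(N, y) = Add(Mul(6, N), y) = Add(y, Mul(6, N)))
Function('J')(L, k) = 0 (Function('J')(L, k) = Add(1, -1) = 0)
Add(Mul(Add(-3, Mul(Function('q')(-1, 6), 7)), Function('J')(11, -11)), -134) = Add(Mul(Add(-3, Mul(Add(6, Mul(6, -1)), 7)), 0), -134) = Add(Mul(Add(-3, Mul(Add(6, -6), 7)), 0), -134) = Add(Mul(Add(-3, Mul(0, 7)), 0), -134) = Add(Mul(Add(-3, 0), 0), -134) = Add(Mul(-3, 0), -134) = Add(0, -134) = -134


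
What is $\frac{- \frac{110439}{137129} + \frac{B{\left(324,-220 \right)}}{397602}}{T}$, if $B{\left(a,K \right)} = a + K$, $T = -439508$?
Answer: $\frac{21948252931}{11981595624654132} \approx 1.8318 \cdot 10^{-6}$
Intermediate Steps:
$B{\left(a,K \right)} = K + a$
$\frac{- \frac{110439}{137129} + \frac{B{\left(324,-220 \right)}}{397602}}{T} = \frac{- \frac{110439}{137129} + \frac{-220 + 324}{397602}}{-439508} = \left(\left(-110439\right) \frac{1}{137129} + 104 \cdot \frac{1}{397602}\right) \left(- \frac{1}{439508}\right) = \left(- \frac{110439}{137129} + \frac{52}{198801}\right) \left(- \frac{1}{439508}\right) = \left(- \frac{21948252931}{27261382329}\right) \left(- \frac{1}{439508}\right) = \frac{21948252931}{11981595624654132}$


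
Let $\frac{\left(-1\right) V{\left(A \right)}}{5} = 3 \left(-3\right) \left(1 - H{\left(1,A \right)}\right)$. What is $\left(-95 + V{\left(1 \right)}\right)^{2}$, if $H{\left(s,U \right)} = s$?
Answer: $9025$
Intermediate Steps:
$V{\left(A \right)} = 0$ ($V{\left(A \right)} = - 5 \cdot 3 \left(-3\right) \left(1 - 1\right) = - 5 \left(- 9 \left(1 - 1\right)\right) = - 5 \left(\left(-9\right) 0\right) = \left(-5\right) 0 = 0$)
$\left(-95 + V{\left(1 \right)}\right)^{2} = \left(-95 + 0\right)^{2} = \left(-95\right)^{2} = 9025$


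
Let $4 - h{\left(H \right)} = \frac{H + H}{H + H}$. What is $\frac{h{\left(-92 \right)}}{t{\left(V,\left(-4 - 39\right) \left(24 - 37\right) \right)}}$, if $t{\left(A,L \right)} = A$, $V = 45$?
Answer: $\frac{1}{15} \approx 0.066667$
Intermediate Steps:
$h{\left(H \right)} = 3$ ($h{\left(H \right)} = 4 - \frac{H + H}{H + H} = 4 - \frac{2 H}{2 H} = 4 - 2 H \frac{1}{2 H} = 4 - 1 = 3$)
$\frac{h{\left(-92 \right)}}{t{\left(V,\left(-4 - 39\right) \left(24 - 37\right) \right)}} = \frac{3}{45} = 3 \cdot \frac{1}{45} = \frac{1}{15}$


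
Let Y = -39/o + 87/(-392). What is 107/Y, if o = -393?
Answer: -5494664/6301 ≈ -872.03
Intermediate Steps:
Y = -6301/51352 (Y = -39/(-393) + 87/(-392) = -39*(-1/393) + 87*(-1/392) = 13/131 - 87/392 = -6301/51352 ≈ -0.12270)
107/Y = 107/(-6301/51352) = 107*(-51352/6301) = -5494664/6301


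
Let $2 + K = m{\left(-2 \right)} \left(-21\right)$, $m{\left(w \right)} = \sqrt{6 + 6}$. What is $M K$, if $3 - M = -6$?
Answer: $-18 - 378 \sqrt{3} \approx -672.71$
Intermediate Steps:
$m{\left(w \right)} = 2 \sqrt{3}$ ($m{\left(w \right)} = \sqrt{12} = 2 \sqrt{3}$)
$M = 9$ ($M = 3 - -6 = 3 + 6 = 9$)
$K = -2 - 42 \sqrt{3}$ ($K = -2 + 2 \sqrt{3} \left(-21\right) = -2 - 42 \sqrt{3} \approx -74.746$)
$M K = 9 \left(-2 - 42 \sqrt{3}\right) = -18 - 378 \sqrt{3}$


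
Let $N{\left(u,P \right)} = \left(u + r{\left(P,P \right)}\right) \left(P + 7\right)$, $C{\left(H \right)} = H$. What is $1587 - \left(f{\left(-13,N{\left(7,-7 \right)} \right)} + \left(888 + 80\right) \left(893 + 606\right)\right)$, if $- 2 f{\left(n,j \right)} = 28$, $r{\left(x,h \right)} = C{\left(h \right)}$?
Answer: $-1449431$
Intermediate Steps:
$r{\left(x,h \right)} = h$
$N{\left(u,P \right)} = \left(7 + P\right) \left(P + u\right)$ ($N{\left(u,P \right)} = \left(u + P\right) \left(P + 7\right) = \left(P + u\right) \left(7 + P\right) = \left(7 + P\right) \left(P + u\right)$)
$f{\left(n,j \right)} = -14$ ($f{\left(n,j \right)} = \left(- \frac{1}{2}\right) 28 = -14$)
$1587 - \left(f{\left(-13,N{\left(7,-7 \right)} \right)} + \left(888 + 80\right) \left(893 + 606\right)\right) = 1587 - \left(-14 + \left(888 + 80\right) \left(893 + 606\right)\right) = 1587 - \left(-14 + 968 \cdot 1499\right) = 1587 - \left(-14 + 1451032\right) = 1587 - 1451018 = -1449431$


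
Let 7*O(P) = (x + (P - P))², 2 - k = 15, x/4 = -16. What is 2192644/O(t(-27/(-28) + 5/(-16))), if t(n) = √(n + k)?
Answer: 3837127/1024 ≈ 3747.2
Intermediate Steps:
x = -64 (x = 4*(-16) = -64)
k = -13 (k = 2 - 1*15 = 2 - 15 = -13)
t(n) = √(-13 + n) (t(n) = √(n - 13) = √(-13 + n))
O(P) = 4096/7 (O(P) = (-64 + (P - P))²/7 = (-64 + 0)²/7 = (⅐)*(-64)² = (⅐)*4096 = 4096/7)
2192644/O(t(-27/(-28) + 5/(-16))) = 2192644/(4096/7) = 2192644*(7/4096) = 3837127/1024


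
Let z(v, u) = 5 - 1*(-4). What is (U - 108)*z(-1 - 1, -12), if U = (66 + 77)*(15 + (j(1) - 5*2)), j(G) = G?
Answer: 6750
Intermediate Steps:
z(v, u) = 9 (z(v, u) = 5 + 4 = 9)
U = 858 (U = (66 + 77)*(15 + (1 - 5*2)) = 143*(15 + (1 - 10)) = 143*(15 - 9) = 143*6 = 858)
(U - 108)*z(-1 - 1, -12) = (858 - 108)*9 = 750*9 = 6750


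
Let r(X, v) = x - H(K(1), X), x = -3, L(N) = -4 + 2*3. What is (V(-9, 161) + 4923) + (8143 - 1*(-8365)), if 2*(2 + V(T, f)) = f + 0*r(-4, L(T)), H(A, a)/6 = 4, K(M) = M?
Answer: 43019/2 ≈ 21510.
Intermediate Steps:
H(A, a) = 24 (H(A, a) = 6*4 = 24)
L(N) = 2 (L(N) = -4 + 6 = 2)
r(X, v) = -27 (r(X, v) = -3 - 1*24 = -3 - 24 = -27)
V(T, f) = -2 + f/2 (V(T, f) = -2 + (f + 0*(-27))/2 = -2 + (f + 0)/2 = -2 + f/2)
(V(-9, 161) + 4923) + (8143 - 1*(-8365)) = ((-2 + (1/2)*161) + 4923) + (8143 - 1*(-8365)) = ((-2 + 161/2) + 4923) + (8143 + 8365) = (157/2 + 4923) + 16508 = 10003/2 + 16508 = 43019/2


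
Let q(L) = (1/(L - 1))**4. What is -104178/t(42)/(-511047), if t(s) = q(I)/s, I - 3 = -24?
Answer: 113886833984/56783 ≈ 2.0057e+6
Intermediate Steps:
I = -21 (I = 3 - 24 = -21)
q(L) = (-1 + L)**(-4) (q(L) = (1/(-1 + L))**4 = (-1 + L)**(-4))
t(s) = 1/(234256*s) (t(s) = 1/((-1 - 21)**4*s) = 1/((-22)**4*s) = 1/(234256*s))
-104178/t(42)/(-511047) = -104178/((1/234256)/42)/(-511047) = -104178/((1/234256)*(1/42))*(-1/511047) = -104178/1/9838752*(-1/511047) = -104178*9838752*(-1/511047) = -1024981505856*(-1/511047) = 113886833984/56783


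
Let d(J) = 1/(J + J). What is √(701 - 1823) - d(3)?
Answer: -⅙ + I*√1122 ≈ -0.16667 + 33.496*I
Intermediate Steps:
d(J) = 1/(2*J)
√(701 - 1823) - d(3) = √(701 - 1823) - 1/(2*3) = √(-1122) - 1/(2*3) = I*√1122 - 1*⅙ = I*√1122 - ⅙ = -⅙ + I*√1122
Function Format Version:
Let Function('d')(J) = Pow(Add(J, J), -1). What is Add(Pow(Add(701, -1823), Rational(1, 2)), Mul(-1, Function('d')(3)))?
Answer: Add(Rational(-1, 6), Mul(I, Pow(1122, Rational(1, 2)))) ≈ Add(-0.16667, Mul(33.496, I))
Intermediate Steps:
Function('d')(J) = Mul(Rational(1, 2), Pow(J, -1)) (Function('d')(J) = Pow(Mul(2, J), -1) = Mul(Rational(1, 2), Pow(J, -1)))
Add(Pow(Add(701, -1823), Rational(1, 2)), Mul(-1, Function('d')(3))) = Add(Pow(Add(701, -1823), Rational(1, 2)), Mul(-1, Mul(Rational(1, 2), Pow(3, -1)))) = Add(Pow(-1122, Rational(1, 2)), Mul(-1, Mul(Rational(1, 2), Rational(1, 3)))) = Add(Mul(I, Pow(1122, Rational(1, 2))), Mul(-1, Rational(1, 6))) = Add(Mul(I, Pow(1122, Rational(1, 2))), Rational(-1, 6)) = Add(Rational(-1, 6), Mul(I, Pow(1122, Rational(1, 2))))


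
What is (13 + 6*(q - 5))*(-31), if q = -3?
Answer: 1085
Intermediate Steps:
(13 + 6*(q - 5))*(-31) = (13 + 6*(-3 - 5))*(-31) = (13 + 6*(-8))*(-31) = (13 - 48)*(-31) = -35*(-31) = 1085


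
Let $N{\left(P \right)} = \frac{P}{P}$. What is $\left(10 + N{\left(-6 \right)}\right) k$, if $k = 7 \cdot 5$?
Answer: $385$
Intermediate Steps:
$N{\left(P \right)} = 1$
$k = 35$
$\left(10 + N{\left(-6 \right)}\right) k = \left(10 + 1\right) 35 = 11 \cdot 35 = 385$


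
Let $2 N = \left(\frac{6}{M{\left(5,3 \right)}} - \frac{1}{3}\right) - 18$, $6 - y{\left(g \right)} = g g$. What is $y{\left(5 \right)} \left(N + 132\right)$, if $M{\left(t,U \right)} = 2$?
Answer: $- \frac{7087}{3} \approx -2362.3$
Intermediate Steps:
$y{\left(g \right)} = 6 - g^{2}$ ($y{\left(g \right)} = 6 - g g = 6 - g^{2}$)
$N = - \frac{23}{3}$ ($N = \frac{\left(\frac{6}{2} - \frac{1}{3}\right) - 18}{2} = \frac{\left(6 \cdot \frac{1}{2} - \frac{1}{3}\right) - 18}{2} = \frac{\left(3 - \frac{1}{3}\right) - 18}{2} = \frac{\frac{8}{3} - 18}{2} = \frac{1}{2} \left(- \frac{46}{3}\right) = - \frac{23}{3} \approx -7.6667$)
$y{\left(5 \right)} \left(N + 132\right) = \left(6 - 5^{2}\right) \left(- \frac{23}{3} + 132\right) = \left(6 - 25\right) \frac{373}{3} = \left(-19\right) \frac{373}{3} = - \frac{7087}{3}$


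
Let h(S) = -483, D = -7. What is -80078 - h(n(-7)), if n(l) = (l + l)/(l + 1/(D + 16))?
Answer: -79595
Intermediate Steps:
n(l) = 2*l/(⅑ + l) (n(l) = (l + l)/(l + 1/(-7 + 16)) = (2*l)/(l + 1/9) = (2*l)/(l + ⅑) = (2*l)/(⅑ + l) = 2*l/(⅑ + l))
-80078 - h(n(-7)) = -80078 - 1*(-483) = -80078 + 483 = -79595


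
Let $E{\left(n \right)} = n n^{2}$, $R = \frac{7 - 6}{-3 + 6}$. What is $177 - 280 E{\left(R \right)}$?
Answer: $\frac{4499}{27} \approx 166.63$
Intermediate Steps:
$R = \frac{1}{3}$ ($R = 1 \cdot \frac{1}{3} = \frac{1}{3} \approx 0.33333$)
$E{\left(n \right)} = n^{3}$
$177 - 280 E{\left(R \right)} = 177 - \frac{280}{27} = \frac{4499}{27}$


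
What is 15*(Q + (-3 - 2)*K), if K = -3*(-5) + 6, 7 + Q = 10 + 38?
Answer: -960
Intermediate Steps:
Q = 41 (Q = -7 + (10 + 38) = -7 + 48 = 41)
K = 21 (K = 15 + 6 = 21)
15*(Q + (-3 - 2)*K) = 15*(41 + (-3 - 2)*21) = 15*(41 - 5*21) = 15*(41 - 105) = 15*(-64) = -960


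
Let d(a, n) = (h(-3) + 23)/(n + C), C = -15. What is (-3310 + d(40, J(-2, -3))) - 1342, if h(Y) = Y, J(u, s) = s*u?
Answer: -41888/9 ≈ -4654.2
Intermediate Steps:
d(a, n) = 20/(-15 + n) (d(a, n) = (-3 + 23)/(n - 15) = 20/(-15 + n))
(-3310 + d(40, J(-2, -3))) - 1342 = (-3310 + 20/(-15 - 3*(-2))) - 1342 = (-3310 + 20/(-15 + 6)) - 1342 = (-3310 + 20/(-9)) - 1342 = (-3310 + 20*(-⅑)) - 1342 = (-3310 - 20/9) - 1342 = -29810/9 - 1342 = -41888/9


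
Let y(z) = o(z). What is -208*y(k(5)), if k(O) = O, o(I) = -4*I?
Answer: 4160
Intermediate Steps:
y(z) = -4*z
-208*y(k(5)) = -(-832)*5 = -208*(-20) = 4160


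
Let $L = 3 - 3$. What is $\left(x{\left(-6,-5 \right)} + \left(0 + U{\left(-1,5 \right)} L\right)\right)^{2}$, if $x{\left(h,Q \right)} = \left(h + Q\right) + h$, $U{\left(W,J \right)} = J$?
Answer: $289$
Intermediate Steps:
$L = 0$ ($L = 3 - 3 = 0$)
$x{\left(h,Q \right)} = Q + 2 h$ ($x{\left(h,Q \right)} = \left(Q + h\right) + h = Q + 2 h$)
$\left(x{\left(-6,-5 \right)} + \left(0 + U{\left(-1,5 \right)} L\right)\right)^{2} = \left(\left(-5 + 2 \left(-6\right)\right) + \left(0 + 5 \cdot 0\right)\right)^{2} = \left(\left(-5 - 12\right) + \left(0 + 0\right)\right)^{2} = \left(-17 + 0\right)^{2} = \left(-17\right)^{2} = 289$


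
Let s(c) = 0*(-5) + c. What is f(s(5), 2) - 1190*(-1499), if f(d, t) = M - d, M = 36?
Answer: 1783841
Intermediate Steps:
s(c) = c (s(c) = 0 + c = c)
f(d, t) = 36 - d
f(s(5), 2) - 1190*(-1499) = (36 - 1*5) - 1190*(-1499) = (36 - 5) + 1783810 = 31 + 1783810 = 1783841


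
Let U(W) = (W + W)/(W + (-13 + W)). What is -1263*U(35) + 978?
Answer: -10888/19 ≈ -573.05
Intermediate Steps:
U(W) = 2*W/(-13 + 2*W) (U(W) = (2*W)/(-13 + 2*W) = 2*W/(-13 + 2*W))
-1263*U(35) + 978 = -2526*35/(-13 + 2*35) + 978 = -2526*35/(-13 + 70) + 978 = -2526*35/57 + 978 = -1263*70/57 + 978 = -29470/19 + 978 = -10888/19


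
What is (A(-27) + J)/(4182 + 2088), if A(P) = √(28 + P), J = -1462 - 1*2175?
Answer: -606/1045 ≈ -0.57990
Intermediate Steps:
J = -3637 (J = -1462 - 2175 = -3637)
(A(-27) + J)/(4182 + 2088) = (√(28 - 27) - 3637)/(4182 + 2088) = (√1 - 3637)/6270 = (1 - 3637)*(1/6270) = -3636*1/6270 = -606/1045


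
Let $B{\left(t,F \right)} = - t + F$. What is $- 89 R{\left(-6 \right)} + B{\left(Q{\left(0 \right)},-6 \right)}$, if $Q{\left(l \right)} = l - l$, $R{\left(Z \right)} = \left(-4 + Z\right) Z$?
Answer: $-5346$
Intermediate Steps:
$R{\left(Z \right)} = Z \left(-4 + Z\right)$
$Q{\left(l \right)} = 0$
$B{\left(t,F \right)} = F - t$
$- 89 R{\left(-6 \right)} + B{\left(Q{\left(0 \right)},-6 \right)} = - 89 \left(- 6 \left(-4 - 6\right)\right) - 6 = - 89 \left(\left(-6\right) \left(-10\right)\right) + \left(-6 + 0\right) = \left(-89\right) 60 - 6 = -5340 - 6 = -5346$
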